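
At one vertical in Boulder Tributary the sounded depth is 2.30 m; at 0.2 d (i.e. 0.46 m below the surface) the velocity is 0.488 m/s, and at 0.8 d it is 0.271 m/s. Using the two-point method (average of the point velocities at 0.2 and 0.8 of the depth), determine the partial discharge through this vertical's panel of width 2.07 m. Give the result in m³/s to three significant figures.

1.81 m³/s

v̄ = (0.488 + 0.271) / 2 = 0.3795 m/s
q = v̄ × d × w = 0.3795 × 2.30 × 2.07 = 1.807 m³/s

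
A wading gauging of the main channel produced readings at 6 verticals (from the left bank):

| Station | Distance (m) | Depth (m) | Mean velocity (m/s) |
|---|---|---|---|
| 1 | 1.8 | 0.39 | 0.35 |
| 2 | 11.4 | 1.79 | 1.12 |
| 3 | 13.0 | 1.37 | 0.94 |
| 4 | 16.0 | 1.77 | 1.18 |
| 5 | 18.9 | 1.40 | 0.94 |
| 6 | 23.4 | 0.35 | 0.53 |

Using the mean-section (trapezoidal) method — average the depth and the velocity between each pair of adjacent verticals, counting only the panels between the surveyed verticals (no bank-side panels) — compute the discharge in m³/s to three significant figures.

23.1 m³/s

Panel 1-2: Δb = 9.6 m, d̄ = (0.39+1.79)/2 = 1.09, v̄ = (0.35+1.12)/2 = 0.735 → q = 9.6×1.09×0.735 = 7.691 m³/s
Panel 2-3: Δb = 1.6 m, d̄ = (1.79+1.37)/2 = 1.58, v̄ = (1.12+0.94)/2 = 1.03 → q = 1.6×1.58×1.03 = 2.604 m³/s
Panel 3-4: Δb = 3 m, d̄ = (1.37+1.77)/2 = 1.57, v̄ = (0.94+1.18)/2 = 1.06 → q = 3×1.57×1.06 = 4.993 m³/s
Panel 4-5: Δb = 2.9 m, d̄ = (1.77+1.40)/2 = 1.585, v̄ = (1.18+0.94)/2 = 1.06 → q = 2.9×1.585×1.06 = 4.872 m³/s
Panel 5-6: Δb = 4.5 m, d̄ = (1.40+0.35)/2 = 0.875, v̄ = (0.94+0.53)/2 = 0.735 → q = 4.5×0.875×0.735 = 2.894 m³/s
Q = Σ q = 23.05 m³/s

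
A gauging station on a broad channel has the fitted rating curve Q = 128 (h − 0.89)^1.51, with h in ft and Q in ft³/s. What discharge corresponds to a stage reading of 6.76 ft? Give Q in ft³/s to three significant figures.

Q = 128 × (6.76 − 0.89)^1.51 = 128 × 5.87^1.51 = 1853 ft³/s

1850 ft³/s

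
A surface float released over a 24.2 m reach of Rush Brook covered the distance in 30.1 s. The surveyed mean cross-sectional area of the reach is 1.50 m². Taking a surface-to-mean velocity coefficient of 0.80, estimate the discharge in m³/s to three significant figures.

0.965 m³/s

v_surface = L / t̄ = 24.2 / 30.1 = 0.8040 m/s
v_mean = 0.80 × 0.8040 = 0.6432 m/s
Q = A × v_mean = 1.50 × 0.6432 = 0.9648 m³/s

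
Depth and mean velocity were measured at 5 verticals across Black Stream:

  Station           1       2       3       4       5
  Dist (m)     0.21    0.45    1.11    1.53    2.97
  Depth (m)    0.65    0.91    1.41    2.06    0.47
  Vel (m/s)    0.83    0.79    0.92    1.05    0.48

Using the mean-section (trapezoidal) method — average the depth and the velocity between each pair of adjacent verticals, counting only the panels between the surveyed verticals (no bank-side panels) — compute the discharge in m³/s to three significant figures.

2.92 m³/s

Panel 1-2: Δb = 0.24 m, d̄ = (0.65+0.91)/2 = 0.78, v̄ = (0.83+0.79)/2 = 0.81 → q = 0.24×0.78×0.81 = 0.1516 m³/s
Panel 2-3: Δb = 0.66 m, d̄ = (0.91+1.41)/2 = 1.16, v̄ = (0.79+0.92)/2 = 0.855 → q = 0.66×1.16×0.855 = 0.6546 m³/s
Panel 3-4: Δb = 0.42 m, d̄ = (1.41+2.06)/2 = 1.735, v̄ = (0.92+1.05)/2 = 0.985 → q = 0.42×1.735×0.985 = 0.7178 m³/s
Panel 4-5: Δb = 1.44 m, d̄ = (2.06+0.47)/2 = 1.265, v̄ = (1.05+0.48)/2 = 0.765 → q = 1.44×1.265×0.765 = 1.394 m³/s
Q = Σ q = 2.918 m³/s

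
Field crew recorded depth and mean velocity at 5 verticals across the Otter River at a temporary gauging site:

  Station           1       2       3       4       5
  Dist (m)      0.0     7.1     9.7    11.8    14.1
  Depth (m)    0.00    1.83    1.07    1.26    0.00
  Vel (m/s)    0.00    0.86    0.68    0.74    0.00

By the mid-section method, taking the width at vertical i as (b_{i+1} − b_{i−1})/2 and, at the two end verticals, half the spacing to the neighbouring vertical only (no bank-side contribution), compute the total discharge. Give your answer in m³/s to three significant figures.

11.4 m³/s

w_2 = (9.7 − 0.0)/2 = 4.85 m; q_2 = 0.86 × 1.83 × 4.85 = 7.633 m³/s
w_3 = (11.8 − 7.1)/2 = 2.35 m; q_3 = 0.68 × 1.07 × 2.35 = 1.710 m³/s
w_4 = (14.1 − 9.7)/2 = 2.2 m; q_4 = 0.74 × 1.26 × 2.2 = 2.051 m³/s
Stations 1, 5 contribute zero (depth or velocity is 0).
Q = Σ qᵢ = 11.39 m³/s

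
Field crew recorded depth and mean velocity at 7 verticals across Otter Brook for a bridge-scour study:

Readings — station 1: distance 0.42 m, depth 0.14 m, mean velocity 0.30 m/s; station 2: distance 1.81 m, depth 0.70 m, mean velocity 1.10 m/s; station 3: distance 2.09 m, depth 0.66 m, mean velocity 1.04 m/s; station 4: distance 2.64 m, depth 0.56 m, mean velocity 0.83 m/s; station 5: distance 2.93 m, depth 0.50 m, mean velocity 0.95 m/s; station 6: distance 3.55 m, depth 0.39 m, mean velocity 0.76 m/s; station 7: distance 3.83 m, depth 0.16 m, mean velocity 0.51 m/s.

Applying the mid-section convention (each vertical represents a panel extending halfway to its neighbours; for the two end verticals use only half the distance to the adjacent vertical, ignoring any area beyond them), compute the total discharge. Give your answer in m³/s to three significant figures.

1.51 m³/s

w_1 = (1.81 − 0.42)/2 = 0.695 m; q_1 = 0.30 × 0.14 × 0.695 = 0.02919 m³/s
w_2 = (2.09 − 0.42)/2 = 0.835 m; q_2 = 1.10 × 0.70 × 0.835 = 0.6430 m³/s
w_3 = (2.64 − 1.81)/2 = 0.415 m; q_3 = 1.04 × 0.66 × 0.415 = 0.2849 m³/s
w_4 = (2.93 − 2.09)/2 = 0.42 m; q_4 = 0.83 × 0.56 × 0.42 = 0.1952 m³/s
w_5 = (3.55 − 2.64)/2 = 0.455 m; q_5 = 0.95 × 0.50 × 0.455 = 0.2161 m³/s
w_6 = (3.83 − 2.93)/2 = 0.45 m; q_6 = 0.76 × 0.39 × 0.45 = 0.1334 m³/s
w_7 = (3.83 − 3.55)/2 = 0.14 m; q_7 = 0.51 × 0.16 × 0.14 = 0.01142 m³/s
Q = Σ qᵢ = 1.513 m³/s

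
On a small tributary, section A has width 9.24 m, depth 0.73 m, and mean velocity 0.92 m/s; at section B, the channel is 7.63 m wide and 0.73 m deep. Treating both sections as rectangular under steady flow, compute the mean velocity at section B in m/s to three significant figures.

Q = A₁V₁ = (9.24×0.73) × 0.92 = 6.206 m³/s
A₂ = 7.63 × 0.73 = 5.570 m²
V₂ = Q/A₂ = 6.206/5.570 = 1.114 m/s

1.11 m/s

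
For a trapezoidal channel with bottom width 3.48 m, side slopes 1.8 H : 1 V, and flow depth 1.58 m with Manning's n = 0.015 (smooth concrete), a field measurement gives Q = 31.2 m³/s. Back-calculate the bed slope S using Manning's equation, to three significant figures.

A = (b + z·y)·y = (3.48 + 1.8×1.58)×1.58 = 9.992 m²
P = b + 2y√(1+z²) = 3.48 + 2×1.58×√(1+1.8²) = 9.987 m
R = A/P = 9.992/9.987 = 1.001 m
S = (Q·n / (1·A·R^(2/3)))² = (31.2×0.015 / (1×9.992×1.000))² = 0.002192

0.00219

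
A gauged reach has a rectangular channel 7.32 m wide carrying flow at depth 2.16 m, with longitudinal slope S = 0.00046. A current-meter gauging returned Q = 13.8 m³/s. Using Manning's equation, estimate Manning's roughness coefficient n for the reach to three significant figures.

0.0301

A = b·y = 7.32 × 2.16 = 15.81 m²
P = b + 2y = 7.32 + 2×2.16 = 11.64 m
R = A/P = 15.81/11.64 = 1.358 m
n = (1/Q)·A·R^(2/3)·S^(1/2) = (1/13.8) × 15.81 × 1.227 × 0.02145 = 0.03014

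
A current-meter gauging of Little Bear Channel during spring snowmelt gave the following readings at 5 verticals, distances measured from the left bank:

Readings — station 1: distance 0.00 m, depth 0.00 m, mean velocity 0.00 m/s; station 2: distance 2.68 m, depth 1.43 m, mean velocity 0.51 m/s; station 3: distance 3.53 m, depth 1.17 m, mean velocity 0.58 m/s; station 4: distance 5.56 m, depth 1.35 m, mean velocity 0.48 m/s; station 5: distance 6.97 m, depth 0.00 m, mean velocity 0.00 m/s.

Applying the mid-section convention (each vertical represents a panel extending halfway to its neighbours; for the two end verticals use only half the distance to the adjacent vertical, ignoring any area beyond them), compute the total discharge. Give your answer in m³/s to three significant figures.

w_2 = (3.53 − 0.00)/2 = 1.765 m; q_2 = 0.51 × 1.43 × 1.765 = 1.287 m³/s
w_3 = (5.56 − 2.68)/2 = 1.44 m; q_3 = 0.58 × 1.17 × 1.44 = 0.9772 m³/s
w_4 = (6.97 − 3.53)/2 = 1.72 m; q_4 = 0.48 × 1.35 × 1.72 = 1.115 m³/s
Stations 1, 5 contribute zero (depth or velocity is 0).
Q = Σ qᵢ = 3.379 m³/s

3.38 m³/s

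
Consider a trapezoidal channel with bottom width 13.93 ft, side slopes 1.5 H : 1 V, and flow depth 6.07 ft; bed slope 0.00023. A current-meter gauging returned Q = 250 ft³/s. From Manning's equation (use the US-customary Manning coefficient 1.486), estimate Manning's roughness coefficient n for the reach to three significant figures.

0.0313

A = (b + z·y)·y = (13.93 + 1.5×6.07)×6.07 = 139.8 ft²
P = b + 2y√(1+z²) = 13.93 + 2×6.07×√(1+1.5²) = 35.82 ft
R = A/P = 139.8/35.82 = 3.904 ft
n = (1.486/Q)·A·R^(2/3)·S^(1/2) = (1.486/250) × 139.8 × 2.479 × 0.01517 = 0.03125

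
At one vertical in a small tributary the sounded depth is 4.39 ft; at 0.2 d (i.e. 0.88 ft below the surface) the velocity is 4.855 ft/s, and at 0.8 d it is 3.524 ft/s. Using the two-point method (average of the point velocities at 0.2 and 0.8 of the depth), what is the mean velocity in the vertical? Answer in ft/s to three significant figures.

v̄ = (4.855 + 3.524) / 2 = 4.190 ft/s

4.19 ft/s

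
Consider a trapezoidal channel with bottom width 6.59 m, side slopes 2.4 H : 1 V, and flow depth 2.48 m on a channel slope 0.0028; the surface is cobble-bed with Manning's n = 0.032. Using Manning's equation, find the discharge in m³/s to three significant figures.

A = (b + z·y)·y = (6.59 + 2.4×2.48)×2.48 = 31.10 m²
P = b + 2y√(1+z²) = 6.59 + 2×2.48×√(1+2.4²) = 19.49 m
R = A/P = 31.10/19.49 = 1.596 m
Q = (1/n)·A·R^(2/3)·S^(1/2) = (1/0.032) × 31.10 × 1.596^(2/3) × 0.0028^(1/2) = 70.25 m³/s

70.2 m³/s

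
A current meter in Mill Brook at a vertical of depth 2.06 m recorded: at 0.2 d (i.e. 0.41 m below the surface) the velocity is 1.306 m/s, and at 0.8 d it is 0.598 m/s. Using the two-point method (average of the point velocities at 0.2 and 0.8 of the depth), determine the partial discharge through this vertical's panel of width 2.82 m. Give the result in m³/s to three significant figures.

v̄ = (1.306 + 0.598) / 2 = 0.9520 m/s
q = v̄ × d × w = 0.9520 × 2.06 × 2.82 = 5.530 m³/s

5.53 m³/s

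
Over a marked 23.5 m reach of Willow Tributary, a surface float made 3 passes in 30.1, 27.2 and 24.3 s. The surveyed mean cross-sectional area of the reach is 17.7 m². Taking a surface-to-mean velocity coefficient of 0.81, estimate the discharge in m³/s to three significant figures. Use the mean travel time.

t̄ = (30.1 + 27.2 + 24.3) / 3 = 27.2 s
v_surface = L / t̄ = 23.5 / 27.2 = 0.8640 m/s
v_mean = 0.81 × 0.8640 = 0.6998 m/s
Q = A × v_mean = 17.7 × 0.6998 = 12.39 m³/s

12.4 m³/s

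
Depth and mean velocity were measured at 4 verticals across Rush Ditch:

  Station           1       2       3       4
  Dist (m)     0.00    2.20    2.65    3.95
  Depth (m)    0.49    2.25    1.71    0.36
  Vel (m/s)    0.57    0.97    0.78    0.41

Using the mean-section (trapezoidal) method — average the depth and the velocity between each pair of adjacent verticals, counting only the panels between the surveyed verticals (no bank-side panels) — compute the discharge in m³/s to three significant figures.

3.90 m³/s

Panel 1-2: Δb = 2.2 m, d̄ = (0.49+2.25)/2 = 1.37, v̄ = (0.57+0.97)/2 = 0.77 → q = 2.2×1.37×0.77 = 2.321 m³/s
Panel 2-3: Δb = 0.45 m, d̄ = (2.25+1.71)/2 = 1.98, v̄ = (0.97+0.78)/2 = 0.875 → q = 0.45×1.98×0.875 = 0.7796 m³/s
Panel 3-4: Δb = 1.3 m, d̄ = (1.71+0.36)/2 = 1.035, v̄ = (0.78+0.41)/2 = 0.595 → q = 1.3×1.035×0.595 = 0.8006 m³/s
Q = Σ q = 3.901 m³/s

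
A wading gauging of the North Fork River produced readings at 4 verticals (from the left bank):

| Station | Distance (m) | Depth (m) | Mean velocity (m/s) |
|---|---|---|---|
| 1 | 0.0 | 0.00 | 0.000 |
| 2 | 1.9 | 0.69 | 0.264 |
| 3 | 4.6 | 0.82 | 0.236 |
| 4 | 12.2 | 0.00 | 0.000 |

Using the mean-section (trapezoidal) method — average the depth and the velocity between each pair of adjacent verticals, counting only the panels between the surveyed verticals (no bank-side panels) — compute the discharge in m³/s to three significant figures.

Panel 1-2: Δb = 1.9 m, d̄ = (0.00+0.69)/2 = 0.345, v̄ = (0.000+0.264)/2 = 0.132 → q = 1.9×0.345×0.132 = 0.08653 m³/s
Panel 2-3: Δb = 2.7 m, d̄ = (0.69+0.82)/2 = 0.755, v̄ = (0.264+0.236)/2 = 0.25 → q = 2.7×0.755×0.25 = 0.5096 m³/s
Panel 3-4: Δb = 7.6 m, d̄ = (0.82+0.00)/2 = 0.41, v̄ = (0.236+0.000)/2 = 0.118 → q = 7.6×0.41×0.118 = 0.3677 m³/s
Q = Σ q = 0.9638 m³/s

0.964 m³/s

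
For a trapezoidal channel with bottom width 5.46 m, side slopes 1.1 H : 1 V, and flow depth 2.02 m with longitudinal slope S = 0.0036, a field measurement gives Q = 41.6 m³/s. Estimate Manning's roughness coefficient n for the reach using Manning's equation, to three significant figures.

A = (b + z·y)·y = (5.46 + 1.1×2.02)×2.02 = 15.52 m²
P = b + 2y√(1+z²) = 5.46 + 2×2.02×√(1+1.1²) = 11.47 m
R = A/P = 15.52/11.47 = 1.353 m
n = (1/Q)·A·R^(2/3)·S^(1/2) = (1/41.6) × 15.52 × 1.224 × 0.06000 = 0.02738

0.0274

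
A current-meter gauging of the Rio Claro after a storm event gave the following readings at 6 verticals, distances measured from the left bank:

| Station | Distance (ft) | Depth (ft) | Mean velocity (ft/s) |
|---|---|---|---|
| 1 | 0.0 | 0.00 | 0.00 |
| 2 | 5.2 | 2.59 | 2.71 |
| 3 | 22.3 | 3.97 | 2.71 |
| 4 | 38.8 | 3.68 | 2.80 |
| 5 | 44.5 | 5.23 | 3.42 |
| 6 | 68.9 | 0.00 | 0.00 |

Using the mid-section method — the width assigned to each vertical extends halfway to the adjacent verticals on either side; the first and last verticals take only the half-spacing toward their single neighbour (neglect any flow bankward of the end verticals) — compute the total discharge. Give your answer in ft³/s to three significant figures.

w_2 = (22.3 − 0.0)/2 = 11.15 ft; q_2 = 2.71 × 2.59 × 11.15 = 78.26 ft³/s
w_3 = (38.8 − 5.2)/2 = 16.8 ft; q_3 = 2.71 × 3.97 × 16.8 = 180.7 ft³/s
w_4 = (44.5 − 22.3)/2 = 11.1 ft; q_4 = 2.80 × 3.68 × 11.1 = 114.4 ft³/s
w_5 = (68.9 − 38.8)/2 = 15.05 ft; q_5 = 3.42 × 5.23 × 15.05 = 269.2 ft³/s
Stations 1, 6 contribute zero (depth or velocity is 0).
Q = Σ qᵢ = 642.6 ft³/s

643 ft³/s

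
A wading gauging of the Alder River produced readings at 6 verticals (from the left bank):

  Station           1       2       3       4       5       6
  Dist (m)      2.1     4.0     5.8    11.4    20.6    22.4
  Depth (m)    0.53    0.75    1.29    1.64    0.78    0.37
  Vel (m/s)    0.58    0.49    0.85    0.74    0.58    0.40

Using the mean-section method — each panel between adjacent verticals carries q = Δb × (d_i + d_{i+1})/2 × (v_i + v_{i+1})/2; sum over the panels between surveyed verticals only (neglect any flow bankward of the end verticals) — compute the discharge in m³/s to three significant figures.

16.3 m³/s

Panel 1-2: Δb = 1.9 m, d̄ = (0.53+0.75)/2 = 0.64, v̄ = (0.58+0.49)/2 = 0.535 → q = 1.9×0.64×0.535 = 0.6506 m³/s
Panel 2-3: Δb = 1.8 m, d̄ = (0.75+1.29)/2 = 1.02, v̄ = (0.49+0.85)/2 = 0.67 → q = 1.8×1.02×0.67 = 1.230 m³/s
Panel 3-4: Δb = 5.6 m, d̄ = (1.29+1.64)/2 = 1.465, v̄ = (0.85+0.74)/2 = 0.795 → q = 5.6×1.465×0.795 = 6.522 m³/s
Panel 4-5: Δb = 9.2 m, d̄ = (1.64+0.78)/2 = 1.21, v̄ = (0.74+0.58)/2 = 0.66 → q = 9.2×1.21×0.66 = 7.347 m³/s
Panel 5-6: Δb = 1.8 m, d̄ = (0.78+0.37)/2 = 0.575, v̄ = (0.58+0.40)/2 = 0.49 → q = 1.8×0.575×0.49 = 0.5072 m³/s
Q = Σ q = 16.26 m³/s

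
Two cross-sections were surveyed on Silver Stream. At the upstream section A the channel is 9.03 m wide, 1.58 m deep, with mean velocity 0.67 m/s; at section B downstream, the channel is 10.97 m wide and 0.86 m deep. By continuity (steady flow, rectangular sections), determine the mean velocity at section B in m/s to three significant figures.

1.01 m/s

Q = A₁V₁ = (9.03×1.58) × 0.67 = 9.559 m³/s
A₂ = 10.97 × 0.86 = 9.434 m²
V₂ = Q/A₂ = 9.559/9.434 = 1.013 m/s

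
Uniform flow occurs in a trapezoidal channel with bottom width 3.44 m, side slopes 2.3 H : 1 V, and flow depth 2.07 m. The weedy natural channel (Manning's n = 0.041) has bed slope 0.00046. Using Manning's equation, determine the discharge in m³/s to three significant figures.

10.2 m³/s

A = (b + z·y)·y = (3.44 + 2.3×2.07)×2.07 = 16.98 m²
P = b + 2y√(1+z²) = 3.44 + 2×2.07×√(1+2.3²) = 13.82 m
R = A/P = 16.98/13.82 = 1.228 m
Q = (1/n)·A·R^(2/3)·S^(1/2) = (1/0.041) × 16.98 × 1.228^(2/3) × 0.00046^(1/2) = 10.18 m³/s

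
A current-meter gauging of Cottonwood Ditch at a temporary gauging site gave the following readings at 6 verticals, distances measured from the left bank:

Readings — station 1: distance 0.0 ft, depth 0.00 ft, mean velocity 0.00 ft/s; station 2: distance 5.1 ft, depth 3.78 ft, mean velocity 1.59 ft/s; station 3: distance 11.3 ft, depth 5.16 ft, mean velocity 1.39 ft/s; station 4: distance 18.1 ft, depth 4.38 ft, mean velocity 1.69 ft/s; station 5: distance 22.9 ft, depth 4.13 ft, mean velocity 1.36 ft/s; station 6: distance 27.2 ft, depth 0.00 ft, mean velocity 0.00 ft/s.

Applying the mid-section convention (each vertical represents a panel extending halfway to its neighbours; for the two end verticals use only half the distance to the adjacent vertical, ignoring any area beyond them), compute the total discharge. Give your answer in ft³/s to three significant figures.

w_2 = (11.3 − 0.0)/2 = 5.65 ft; q_2 = 1.59 × 3.78 × 5.65 = 33.96 ft³/s
w_3 = (18.1 − 5.1)/2 = 6.5 ft; q_3 = 1.39 × 5.16 × 6.5 = 46.62 ft³/s
w_4 = (22.9 − 11.3)/2 = 5.8 ft; q_4 = 1.69 × 4.38 × 5.8 = 42.93 ft³/s
w_5 = (27.2 − 18.1)/2 = 4.55 ft; q_5 = 1.36 × 4.13 × 4.55 = 25.56 ft³/s
Stations 1, 6 contribute zero (depth or velocity is 0).
Q = Σ qᵢ = 149.1 ft³/s

149 ft³/s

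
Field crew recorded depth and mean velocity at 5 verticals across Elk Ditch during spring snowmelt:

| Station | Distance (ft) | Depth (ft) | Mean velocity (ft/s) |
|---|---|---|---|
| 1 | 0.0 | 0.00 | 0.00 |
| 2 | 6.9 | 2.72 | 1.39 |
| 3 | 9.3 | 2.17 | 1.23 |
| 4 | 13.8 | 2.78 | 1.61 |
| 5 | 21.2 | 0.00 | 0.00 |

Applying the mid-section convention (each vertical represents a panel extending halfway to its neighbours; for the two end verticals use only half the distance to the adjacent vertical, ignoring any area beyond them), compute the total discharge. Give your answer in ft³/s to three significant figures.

w_2 = (9.3 − 0.0)/2 = 4.65 ft; q_2 = 1.39 × 2.72 × 4.65 = 17.58 ft³/s
w_3 = (13.8 − 6.9)/2 = 3.45 ft; q_3 = 1.23 × 2.17 × 3.45 = 9.208 ft³/s
w_4 = (21.2 − 9.3)/2 = 5.95 ft; q_4 = 1.61 × 2.78 × 5.95 = 26.63 ft³/s
Stations 1, 5 contribute zero (depth or velocity is 0).
Q = Σ qᵢ = 53.42 ft³/s

53.4 ft³/s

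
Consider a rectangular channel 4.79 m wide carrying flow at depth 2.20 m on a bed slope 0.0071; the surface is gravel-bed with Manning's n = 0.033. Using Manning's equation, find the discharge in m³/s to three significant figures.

A = b·y = 4.79 × 2.20 = 10.54 m²
P = b + 2y = 4.79 + 2×2.20 = 9.190 m
R = A/P = 10.54/9.190 = 1.147 m
Q = (1/n)·A·R^(2/3)·S^(1/2) = (1/0.033) × 10.54 × 1.147^(2/3) × 0.0071^(1/2) = 29.48 m³/s

29.5 m³/s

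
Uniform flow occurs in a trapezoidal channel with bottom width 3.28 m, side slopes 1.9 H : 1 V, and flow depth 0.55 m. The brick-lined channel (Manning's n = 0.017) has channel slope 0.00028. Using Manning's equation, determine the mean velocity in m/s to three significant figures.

0.553 m/s

A = (b + z·y)·y = (3.28 + 1.9×0.55)×0.55 = 2.379 m²
P = b + 2y√(1+z²) = 3.28 + 2×0.55×√(1+1.9²) = 5.642 m
R = A/P = 2.379/5.642 = 0.4216 m
Q = (1/n)·A·R^(2/3)·S^(1/2) = (1/0.017) × 2.379 × 0.4216^(2/3) × 0.00028^(1/2) = 1.317 m³/s
V = Q/A = 1.317/2.379 = 0.5535 m/s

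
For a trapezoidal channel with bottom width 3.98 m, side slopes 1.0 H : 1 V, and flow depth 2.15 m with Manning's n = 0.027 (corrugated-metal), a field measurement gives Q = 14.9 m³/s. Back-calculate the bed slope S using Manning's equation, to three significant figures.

A = (b + z·y)·y = (3.98 + 1.0×2.15)×2.15 = 13.18 m²
P = b + 2y√(1+z²) = 3.98 + 2×2.15×√(1+1.0²) = 10.06 m
R = A/P = 13.18/10.06 = 1.310 m
S = (Q·n / (1·A·R^(2/3)))² = (14.9×0.027 / (1×13.18×1.197))² = 0.0006501

0.000650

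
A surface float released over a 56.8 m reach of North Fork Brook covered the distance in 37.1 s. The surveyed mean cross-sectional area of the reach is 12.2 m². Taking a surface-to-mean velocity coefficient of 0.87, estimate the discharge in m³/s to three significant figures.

16.3 m³/s

v_surface = L / t̄ = 56.8 / 37.1 = 1.531 m/s
v_mean = 0.87 × 1.531 = 1.332 m/s
Q = A × v_mean = 12.2 × 1.332 = 16.25 m³/s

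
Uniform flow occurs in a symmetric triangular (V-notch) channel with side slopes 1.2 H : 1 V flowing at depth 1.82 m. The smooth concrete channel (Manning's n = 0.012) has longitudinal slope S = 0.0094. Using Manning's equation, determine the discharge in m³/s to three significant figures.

A = z·y² = 1.2×1.82² = 3.975 m²
P = 2y√(1+z²) = 2×1.82×√(1+1.2²) = 5.686 m
R = A/P = 3.975/5.686 = 0.6991 m
Q = (1/n)·A·R^(2/3)·S^(1/2) = (1/0.012) × 3.975 × 0.6991^(2/3) × 0.0094^(1/2) = 25.30 m³/s

25.3 m³/s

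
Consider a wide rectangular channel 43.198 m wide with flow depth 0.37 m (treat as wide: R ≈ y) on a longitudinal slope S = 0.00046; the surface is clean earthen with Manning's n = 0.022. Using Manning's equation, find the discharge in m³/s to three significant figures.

A = b·y = 43.198 × 0.37 = 15.98 m²
Wide channel: R ≈ y = 0.37 m
Q = (1/n)·A·R^(2/3)·S^(1/2) = (1/0.022) × 15.98 × 0.3700^(2/3) × 0.00046^(1/2) = 8.031 m³/s

8.03 m³/s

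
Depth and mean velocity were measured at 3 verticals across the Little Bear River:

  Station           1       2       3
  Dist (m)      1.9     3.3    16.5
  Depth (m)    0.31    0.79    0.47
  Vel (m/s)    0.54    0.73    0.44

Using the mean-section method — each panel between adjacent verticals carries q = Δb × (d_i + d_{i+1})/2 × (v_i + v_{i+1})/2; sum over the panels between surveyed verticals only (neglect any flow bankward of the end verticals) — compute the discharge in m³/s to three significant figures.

5.35 m³/s

Panel 1-2: Δb = 1.4 m, d̄ = (0.31+0.79)/2 = 0.55, v̄ = (0.54+0.73)/2 = 0.635 → q = 1.4×0.55×0.635 = 0.4890 m³/s
Panel 2-3: Δb = 13.2 m, d̄ = (0.79+0.47)/2 = 0.63, v̄ = (0.73+0.44)/2 = 0.585 → q = 13.2×0.63×0.585 = 4.865 m³/s
Q = Σ q = 5.354 m³/s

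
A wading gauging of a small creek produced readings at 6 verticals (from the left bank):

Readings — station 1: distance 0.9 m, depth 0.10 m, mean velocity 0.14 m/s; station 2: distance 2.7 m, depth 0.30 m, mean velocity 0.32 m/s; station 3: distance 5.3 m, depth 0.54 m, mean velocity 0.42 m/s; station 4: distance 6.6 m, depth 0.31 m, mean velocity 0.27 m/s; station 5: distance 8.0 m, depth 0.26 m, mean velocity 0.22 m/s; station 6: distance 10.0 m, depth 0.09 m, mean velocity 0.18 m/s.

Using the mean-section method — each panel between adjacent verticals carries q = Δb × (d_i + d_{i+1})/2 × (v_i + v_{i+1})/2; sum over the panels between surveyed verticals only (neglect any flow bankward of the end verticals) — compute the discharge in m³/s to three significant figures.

0.845 m³/s

Panel 1-2: Δb = 1.8 m, d̄ = (0.10+0.30)/2 = 0.2, v̄ = (0.14+0.32)/2 = 0.23 → q = 1.8×0.2×0.23 = 0.08280 m³/s
Panel 2-3: Δb = 2.6 m, d̄ = (0.30+0.54)/2 = 0.42, v̄ = (0.32+0.42)/2 = 0.37 → q = 2.6×0.42×0.37 = 0.4040 m³/s
Panel 3-4: Δb = 1.3 m, d̄ = (0.54+0.31)/2 = 0.425, v̄ = (0.42+0.27)/2 = 0.345 → q = 1.3×0.425×0.345 = 0.1906 m³/s
Panel 4-5: Δb = 1.4 m, d̄ = (0.31+0.26)/2 = 0.285, v̄ = (0.27+0.22)/2 = 0.245 → q = 1.4×0.285×0.245 = 0.09776 m³/s
Panel 5-6: Δb = 2 m, d̄ = (0.26+0.09)/2 = 0.175, v̄ = (0.22+0.18)/2 = 0.2 → q = 2×0.175×0.2 = 0.07000 m³/s
Q = Σ q = 0.8452 m³/s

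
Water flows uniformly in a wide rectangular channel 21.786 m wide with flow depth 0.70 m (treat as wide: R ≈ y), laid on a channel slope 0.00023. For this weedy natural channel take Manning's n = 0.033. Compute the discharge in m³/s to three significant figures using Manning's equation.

5.53 m³/s

A = b·y = 21.786 × 0.70 = 15.25 m²
Wide channel: R ≈ y = 0.70 m
Q = (1/n)·A·R^(2/3)·S^(1/2) = (1/0.033) × 15.25 × 0.7000^(2/3) × 0.00023^(1/2) = 5.525 m³/s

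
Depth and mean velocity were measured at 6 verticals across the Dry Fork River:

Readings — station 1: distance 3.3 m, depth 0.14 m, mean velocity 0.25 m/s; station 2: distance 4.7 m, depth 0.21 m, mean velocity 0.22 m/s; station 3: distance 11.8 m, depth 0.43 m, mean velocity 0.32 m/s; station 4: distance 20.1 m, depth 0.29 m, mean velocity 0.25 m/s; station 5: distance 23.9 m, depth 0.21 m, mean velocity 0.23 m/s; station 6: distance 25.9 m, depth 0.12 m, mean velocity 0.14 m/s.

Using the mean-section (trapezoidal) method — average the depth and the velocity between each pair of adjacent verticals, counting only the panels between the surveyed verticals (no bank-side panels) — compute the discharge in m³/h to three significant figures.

Panel 1-2: Δb = 1.4 m, d̄ = (0.14+0.21)/2 = 0.175, v̄ = (0.25+0.22)/2 = 0.235 → q = 1.4×0.175×0.235 = 0.05758 m³/s
Panel 2-3: Δb = 7.1 m, d̄ = (0.21+0.43)/2 = 0.32, v̄ = (0.22+0.32)/2 = 0.27 → q = 7.1×0.32×0.27 = 0.6134 m³/s
Panel 3-4: Δb = 8.3 m, d̄ = (0.43+0.29)/2 = 0.36, v̄ = (0.32+0.25)/2 = 0.285 → q = 8.3×0.36×0.285 = 0.8516 m³/s
Panel 4-5: Δb = 3.8 m, d̄ = (0.29+0.21)/2 = 0.25, v̄ = (0.25+0.23)/2 = 0.24 → q = 3.8×0.25×0.24 = 0.2280 m³/s
Panel 5-6: Δb = 2 m, d̄ = (0.21+0.12)/2 = 0.165, v̄ = (0.23+0.14)/2 = 0.185 → q = 2×0.165×0.185 = 0.06105 m³/s
Q = Σ q = 1.812 m³/s
= 1.812 × 3600 = 6522 m³/h

6520 m³/h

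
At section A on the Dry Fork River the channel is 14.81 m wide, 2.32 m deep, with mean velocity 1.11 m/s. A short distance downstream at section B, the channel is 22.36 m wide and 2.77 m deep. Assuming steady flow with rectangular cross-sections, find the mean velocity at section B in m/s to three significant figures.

Q = A₁V₁ = (14.81×2.32) × 1.11 = 38.14 m³/s
A₂ = 22.36 × 2.77 = 61.94 m²
V₂ = Q/A₂ = 38.14/61.94 = 0.6158 m/s

0.616 m/s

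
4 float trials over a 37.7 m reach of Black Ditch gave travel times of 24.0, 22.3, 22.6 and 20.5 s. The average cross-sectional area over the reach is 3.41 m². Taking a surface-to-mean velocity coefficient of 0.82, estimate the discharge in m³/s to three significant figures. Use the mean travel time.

t̄ = (24.0 + 22.3 + 22.6 + 20.5) / 4 = 22.35 s
v_surface = L / t̄ = 37.7 / 22.35 = 1.687 m/s
v_mean = 0.82 × 1.687 = 1.383 m/s
Q = A × v_mean = 3.41 × 1.383 = 4.717 m³/s

4.72 m³/s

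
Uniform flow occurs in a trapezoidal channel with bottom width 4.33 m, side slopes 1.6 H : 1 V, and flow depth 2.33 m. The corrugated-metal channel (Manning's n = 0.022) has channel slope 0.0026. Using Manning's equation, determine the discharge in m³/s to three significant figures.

A = (b + z·y)·y = (4.33 + 1.6×2.33)×2.33 = 18.78 m²
P = b + 2y√(1+z²) = 4.33 + 2×2.33×√(1+1.6²) = 13.12 m
R = A/P = 18.78/13.12 = 1.431 m
Q = (1/n)·A·R^(2/3)·S^(1/2) = (1/0.022) × 18.78 × 1.431^(2/3) × 0.0026^(1/2) = 55.25 m³/s

55.3 m³/s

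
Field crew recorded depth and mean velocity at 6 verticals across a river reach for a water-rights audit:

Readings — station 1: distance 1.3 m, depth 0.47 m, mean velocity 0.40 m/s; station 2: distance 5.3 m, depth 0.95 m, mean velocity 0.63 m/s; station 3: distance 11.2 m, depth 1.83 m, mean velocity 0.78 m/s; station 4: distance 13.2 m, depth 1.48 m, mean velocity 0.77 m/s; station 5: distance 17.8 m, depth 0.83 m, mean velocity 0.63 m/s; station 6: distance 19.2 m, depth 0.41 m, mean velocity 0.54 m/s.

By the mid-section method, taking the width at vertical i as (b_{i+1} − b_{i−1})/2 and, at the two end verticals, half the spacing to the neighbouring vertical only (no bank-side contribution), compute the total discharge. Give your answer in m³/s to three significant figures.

w_1 = (5.3 − 1.3)/2 = 2 m; q_1 = 0.40 × 0.47 × 2 = 0.3760 m³/s
w_2 = (11.2 − 1.3)/2 = 4.95 m; q_2 = 0.63 × 0.95 × 4.95 = 2.963 m³/s
w_3 = (13.2 − 5.3)/2 = 3.95 m; q_3 = 0.78 × 1.83 × 3.95 = 5.638 m³/s
w_4 = (17.8 − 11.2)/2 = 3.3 m; q_4 = 0.77 × 1.48 × 3.3 = 3.761 m³/s
w_5 = (19.2 − 13.2)/2 = 3 m; q_5 = 0.63 × 0.83 × 3 = 1.569 m³/s
w_6 = (19.2 − 17.8)/2 = 0.7 m; q_6 = 0.54 × 0.41 × 0.7 = 0.1550 m³/s
Q = Σ qᵢ = 14.46 m³/s

14.5 m³/s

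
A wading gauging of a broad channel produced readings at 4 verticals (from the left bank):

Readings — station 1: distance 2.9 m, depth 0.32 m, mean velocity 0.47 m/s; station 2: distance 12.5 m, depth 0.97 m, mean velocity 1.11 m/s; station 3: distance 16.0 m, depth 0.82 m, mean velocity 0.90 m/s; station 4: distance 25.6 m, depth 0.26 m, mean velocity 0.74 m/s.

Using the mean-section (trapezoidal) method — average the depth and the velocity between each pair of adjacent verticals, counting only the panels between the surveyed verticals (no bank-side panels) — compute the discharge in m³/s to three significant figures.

Panel 1-2: Δb = 9.6 m, d̄ = (0.32+0.97)/2 = 0.645, v̄ = (0.47+1.11)/2 = 0.79 → q = 9.6×0.645×0.79 = 4.892 m³/s
Panel 2-3: Δb = 3.5 m, d̄ = (0.97+0.82)/2 = 0.895, v̄ = (1.11+0.90)/2 = 1.005 → q = 3.5×0.895×1.005 = 3.148 m³/s
Panel 3-4: Δb = 9.6 m, d̄ = (0.82+0.26)/2 = 0.54, v̄ = (0.90+0.74)/2 = 0.82 → q = 9.6×0.54×0.82 = 4.251 m³/s
Q = Σ q = 12.29 m³/s

12.3 m³/s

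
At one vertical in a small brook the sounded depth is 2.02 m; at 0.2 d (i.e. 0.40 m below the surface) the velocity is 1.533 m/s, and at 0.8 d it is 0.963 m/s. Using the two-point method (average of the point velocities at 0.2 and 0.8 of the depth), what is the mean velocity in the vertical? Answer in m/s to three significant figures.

1.25 m/s

v̄ = (1.533 + 0.963) / 2 = 1.248 m/s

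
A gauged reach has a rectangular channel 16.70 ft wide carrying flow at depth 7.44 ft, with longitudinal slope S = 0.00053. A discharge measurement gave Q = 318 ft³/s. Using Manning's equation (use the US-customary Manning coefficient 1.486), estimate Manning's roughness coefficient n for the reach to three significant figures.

A = b·y = 16.70 × 7.44 = 124.2 ft²
P = b + 2y = 16.70 + 2×7.44 = 31.58 ft
R = A/P = 124.2/31.58 = 3.934 ft
n = (1.486/Q)·A·R^(2/3)·S^(1/2) = (1.486/318) × 124.2 × 2.492 × 0.02302 = 0.03331

0.0333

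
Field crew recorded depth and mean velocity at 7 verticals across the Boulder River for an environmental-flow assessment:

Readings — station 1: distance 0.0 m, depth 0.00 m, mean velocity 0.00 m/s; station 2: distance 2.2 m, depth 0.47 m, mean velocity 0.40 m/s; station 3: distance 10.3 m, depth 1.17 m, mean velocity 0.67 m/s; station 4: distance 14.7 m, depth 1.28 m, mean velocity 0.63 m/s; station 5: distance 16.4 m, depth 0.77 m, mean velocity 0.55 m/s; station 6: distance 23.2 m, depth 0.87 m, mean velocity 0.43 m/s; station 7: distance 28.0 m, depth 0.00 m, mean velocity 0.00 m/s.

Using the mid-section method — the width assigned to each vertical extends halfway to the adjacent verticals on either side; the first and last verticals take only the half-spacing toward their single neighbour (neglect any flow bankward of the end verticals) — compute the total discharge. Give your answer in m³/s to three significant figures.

w_2 = (10.3 − 0.0)/2 = 5.15 m; q_2 = 0.40 × 0.47 × 5.15 = 0.9682 m³/s
w_3 = (14.7 − 2.2)/2 = 6.25 m; q_3 = 0.67 × 1.17 × 6.25 = 4.899 m³/s
w_4 = (16.4 − 10.3)/2 = 3.05 m; q_4 = 0.63 × 1.28 × 3.05 = 2.460 m³/s
w_5 = (23.2 − 14.7)/2 = 4.25 m; q_5 = 0.55 × 0.77 × 4.25 = 1.800 m³/s
w_6 = (28.0 − 16.4)/2 = 5.8 m; q_6 = 0.43 × 0.87 × 5.8 = 2.170 m³/s
Stations 1, 7 contribute zero (depth or velocity is 0).
Q = Σ qᵢ = 12.30 m³/s

12.3 m³/s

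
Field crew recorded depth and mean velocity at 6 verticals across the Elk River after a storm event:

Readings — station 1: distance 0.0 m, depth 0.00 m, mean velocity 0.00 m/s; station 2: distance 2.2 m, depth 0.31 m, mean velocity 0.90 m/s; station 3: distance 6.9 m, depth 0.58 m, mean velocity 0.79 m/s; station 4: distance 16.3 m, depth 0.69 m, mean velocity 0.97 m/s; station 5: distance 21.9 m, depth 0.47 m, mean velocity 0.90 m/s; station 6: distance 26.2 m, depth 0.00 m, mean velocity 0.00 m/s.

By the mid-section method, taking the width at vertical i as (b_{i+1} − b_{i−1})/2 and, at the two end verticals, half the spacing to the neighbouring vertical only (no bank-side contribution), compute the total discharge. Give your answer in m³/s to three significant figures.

11.3 m³/s

w_2 = (6.9 − 0.0)/2 = 3.45 m; q_2 = 0.90 × 0.31 × 3.45 = 0.9626 m³/s
w_3 = (16.3 − 2.2)/2 = 7.05 m; q_3 = 0.79 × 0.58 × 7.05 = 3.230 m³/s
w_4 = (21.9 − 6.9)/2 = 7.5 m; q_4 = 0.97 × 0.69 × 7.5 = 5.020 m³/s
w_5 = (26.2 − 16.3)/2 = 4.95 m; q_5 = 0.90 × 0.47 × 4.95 = 2.094 m³/s
Stations 1, 6 contribute zero (depth or velocity is 0).
Q = Σ qᵢ = 11.31 m³/s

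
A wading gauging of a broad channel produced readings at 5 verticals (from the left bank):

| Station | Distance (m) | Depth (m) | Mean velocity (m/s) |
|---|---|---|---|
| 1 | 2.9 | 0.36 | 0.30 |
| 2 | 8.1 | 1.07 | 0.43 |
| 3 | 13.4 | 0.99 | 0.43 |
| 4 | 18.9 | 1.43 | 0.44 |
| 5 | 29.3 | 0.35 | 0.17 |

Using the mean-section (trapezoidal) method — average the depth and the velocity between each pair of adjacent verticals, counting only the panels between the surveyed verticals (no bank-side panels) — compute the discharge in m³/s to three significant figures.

Panel 1-2: Δb = 5.2 m, d̄ = (0.36+1.07)/2 = 0.715, v̄ = (0.30+0.43)/2 = 0.365 → q = 5.2×0.715×0.365 = 1.357 m³/s
Panel 2-3: Δb = 5.3 m, d̄ = (1.07+0.99)/2 = 1.03, v̄ = (0.43+0.43)/2 = 0.43 → q = 5.3×1.03×0.43 = 2.347 m³/s
Panel 3-4: Δb = 5.5 m, d̄ = (0.99+1.43)/2 = 1.21, v̄ = (0.43+0.44)/2 = 0.435 → q = 5.5×1.21×0.435 = 2.895 m³/s
Panel 4-5: Δb = 10.4 m, d̄ = (1.43+0.35)/2 = 0.89, v̄ = (0.44+0.17)/2 = 0.305 → q = 10.4×0.89×0.305 = 2.823 m³/s
Q = Σ q = 9.422 m³/s

9.42 m³/s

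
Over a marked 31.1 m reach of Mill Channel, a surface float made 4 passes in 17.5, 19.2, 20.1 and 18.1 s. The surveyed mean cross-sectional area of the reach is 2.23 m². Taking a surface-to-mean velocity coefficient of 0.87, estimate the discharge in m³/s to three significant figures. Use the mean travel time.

3.22 m³/s

t̄ = (17.5 + 19.2 + 20.1 + 18.1) / 4 = 18.725 s
v_surface = L / t̄ = 31.1 / 18.725 = 1.661 m/s
v_mean = 0.87 × 1.661 = 1.445 m/s
Q = A × v_mean = 2.23 × 1.445 = 3.222 m³/s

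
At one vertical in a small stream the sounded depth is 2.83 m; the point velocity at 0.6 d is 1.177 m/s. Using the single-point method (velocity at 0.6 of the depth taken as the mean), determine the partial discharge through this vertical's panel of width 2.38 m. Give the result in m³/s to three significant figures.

7.93 m³/s

v̄ = v₀.₆ = 1.177 m/s
q = v̄ × d × w = 1.177 × 2.83 × 2.38 = 7.928 m³/s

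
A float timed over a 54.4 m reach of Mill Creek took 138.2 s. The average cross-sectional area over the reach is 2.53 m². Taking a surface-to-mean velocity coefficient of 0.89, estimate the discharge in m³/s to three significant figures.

0.886 m³/s

v_surface = L / t̄ = 54.4 / 138.2 = 0.3936 m/s
v_mean = 0.89 × 0.3936 = 0.3503 m/s
Q = A × v_mean = 2.53 × 0.3503 = 0.8863 m³/s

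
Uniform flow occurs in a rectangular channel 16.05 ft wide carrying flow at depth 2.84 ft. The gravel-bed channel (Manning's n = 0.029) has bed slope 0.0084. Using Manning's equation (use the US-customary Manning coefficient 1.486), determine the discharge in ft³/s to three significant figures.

351 ft³/s

A = b·y = 16.05 × 2.84 = 45.58 ft²
P = b + 2y = 16.05 + 2×2.84 = 21.73 ft
R = A/P = 45.58/21.73 = 2.098 ft
Q = (1.486/n)·A·R^(2/3)·S^(1/2) = (1.486/0.029) × 45.58 × 2.098^(2/3) × 0.0084^(1/2) = 350.8 ft³/s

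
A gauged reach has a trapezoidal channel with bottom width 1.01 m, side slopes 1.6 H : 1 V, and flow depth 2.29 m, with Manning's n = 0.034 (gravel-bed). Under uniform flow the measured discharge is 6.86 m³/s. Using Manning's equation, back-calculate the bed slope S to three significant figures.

0.000414

A = (b + z·y)·y = (1.01 + 1.6×2.29)×2.29 = 10.70 m²
P = b + 2y√(1+z²) = 1.01 + 2×2.29×√(1+1.6²) = 9.652 m
R = A/P = 10.70/9.652 = 1.109 m
S = (Q·n / (1·A·R^(2/3)))² = (6.86×0.034 / (1×10.70×1.071))² = 0.0004137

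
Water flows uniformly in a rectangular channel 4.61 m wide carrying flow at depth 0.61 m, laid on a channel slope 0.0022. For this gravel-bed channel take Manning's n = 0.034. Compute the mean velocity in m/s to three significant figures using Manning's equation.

0.848 m/s

A = b·y = 4.61 × 0.61 = 2.812 m²
P = b + 2y = 4.61 + 2×0.61 = 5.830 m
R = A/P = 2.812/5.830 = 0.4823 m
Q = (1/n)·A·R^(2/3)·S^(1/2) = (1/0.034) × 2.812 × 0.4823^(2/3) × 0.0022^(1/2) = 2.386 m³/s
V = Q/A = 2.386/2.812 = 0.8485 m/s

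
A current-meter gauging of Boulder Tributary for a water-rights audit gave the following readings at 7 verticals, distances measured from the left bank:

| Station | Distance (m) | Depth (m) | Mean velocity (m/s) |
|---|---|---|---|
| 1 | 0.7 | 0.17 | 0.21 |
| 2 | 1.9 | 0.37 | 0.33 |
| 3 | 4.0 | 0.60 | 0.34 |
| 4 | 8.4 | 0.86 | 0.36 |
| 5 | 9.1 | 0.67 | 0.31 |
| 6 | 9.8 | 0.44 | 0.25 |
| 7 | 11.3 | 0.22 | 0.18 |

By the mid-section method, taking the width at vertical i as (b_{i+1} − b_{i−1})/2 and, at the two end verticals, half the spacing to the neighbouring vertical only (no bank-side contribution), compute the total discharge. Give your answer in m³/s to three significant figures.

1.97 m³/s

w_1 = (1.9 − 0.7)/2 = 0.6 m; q_1 = 0.21 × 0.17 × 0.6 = 0.02142 m³/s
w_2 = (4.0 − 0.7)/2 = 1.65 m; q_2 = 0.33 × 0.37 × 1.65 = 0.2015 m³/s
w_3 = (8.4 − 1.9)/2 = 3.25 m; q_3 = 0.34 × 0.60 × 3.25 = 0.6630 m³/s
w_4 = (9.1 − 4.0)/2 = 2.55 m; q_4 = 0.36 × 0.86 × 2.55 = 0.7895 m³/s
w_5 = (9.8 − 8.4)/2 = 0.7 m; q_5 = 0.31 × 0.67 × 0.7 = 0.1454 m³/s
w_6 = (11.3 − 9.1)/2 = 1.1 m; q_6 = 0.25 × 0.44 × 1.1 = 0.1210 m³/s
w_7 = (11.3 − 9.8)/2 = 0.75 m; q_7 = 0.18 × 0.22 × 0.75 = 0.02970 m³/s
Q = Σ qᵢ = 1.971 m³/s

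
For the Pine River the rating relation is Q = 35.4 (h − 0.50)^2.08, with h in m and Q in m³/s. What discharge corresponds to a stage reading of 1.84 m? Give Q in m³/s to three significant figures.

65.1 m³/s

Q = 35.4 × (1.84 − 0.50)^2.08 = 35.4 × 1.34^2.08 = 65.07 m³/s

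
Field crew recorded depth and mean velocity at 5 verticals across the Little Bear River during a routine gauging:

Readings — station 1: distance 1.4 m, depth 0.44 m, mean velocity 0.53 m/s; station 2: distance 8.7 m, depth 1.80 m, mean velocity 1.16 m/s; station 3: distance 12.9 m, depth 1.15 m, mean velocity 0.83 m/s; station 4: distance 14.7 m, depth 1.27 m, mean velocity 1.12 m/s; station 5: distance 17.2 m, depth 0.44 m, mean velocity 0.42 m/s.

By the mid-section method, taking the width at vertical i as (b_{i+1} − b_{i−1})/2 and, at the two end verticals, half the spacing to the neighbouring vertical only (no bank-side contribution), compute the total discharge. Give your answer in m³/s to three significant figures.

w_1 = (8.7 − 1.4)/2 = 3.65 m; q_1 = 0.53 × 0.44 × 3.65 = 0.8512 m³/s
w_2 = (12.9 − 1.4)/2 = 5.75 m; q_2 = 1.16 × 1.80 × 5.75 = 12.01 m³/s
w_3 = (14.7 − 8.7)/2 = 3 m; q_3 = 0.83 × 1.15 × 3 = 2.864 m³/s
w_4 = (17.2 − 12.9)/2 = 2.15 m; q_4 = 1.12 × 1.27 × 2.15 = 3.058 m³/s
w_5 = (17.2 − 14.7)/2 = 1.25 m; q_5 = 0.42 × 0.44 × 1.25 = 0.2310 m³/s
Q = Σ qᵢ = 19.01 m³/s

19.0 m³/s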